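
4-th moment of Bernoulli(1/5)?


For Bernoulli: X in {0,1}
E[X^4] = 0^4*(1-1/5) + 1^4*1/5 = 1/5

1/5


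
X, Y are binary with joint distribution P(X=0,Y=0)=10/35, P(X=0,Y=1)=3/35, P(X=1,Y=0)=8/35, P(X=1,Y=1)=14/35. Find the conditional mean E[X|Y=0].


P(Y=0) = 18/35
E[X|Y=0] = (0*10 + 1*8)/18 = 8/18 = 4/9

4/9


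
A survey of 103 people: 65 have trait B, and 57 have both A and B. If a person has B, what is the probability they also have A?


P(A|B) = P(A∩B)/P(B) = (57/103)/(65/103) = 57/65

57/65


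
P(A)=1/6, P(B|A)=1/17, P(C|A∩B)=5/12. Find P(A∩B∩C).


P(A∩B∩C) = P(A) * P(B|A) * P(C|A∩B)
= 1/6 * 1/17 * 5/12
= 1/102 * 5/12 = 5/1224

5/1224


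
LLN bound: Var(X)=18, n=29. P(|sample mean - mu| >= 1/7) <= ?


Var(Xbar) = Var(X)/n = 18/29
Chebyshev: P(|Xbar-mu| >= 1/7) <= Var(Xbar)/(1/7)^2 = (18/29)/(1/49) = 882/29
Bound exceeds 1, so trivial bound: 1

1


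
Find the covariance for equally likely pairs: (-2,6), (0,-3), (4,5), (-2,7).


E[X]=0, E[Y]=15/4, E[XY]=-3/2
Cov(X,Y) = E[XY] - E[X]E[Y] = -3/2 - 0*15/4 = -3/2

-3/2


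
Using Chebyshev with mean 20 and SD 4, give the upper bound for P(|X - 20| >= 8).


k = 8/4 = 2
Chebyshev: P(|X-mu| >= k*sigma) <= 1/k^2 = 1/2^2 = 1/4

1/4


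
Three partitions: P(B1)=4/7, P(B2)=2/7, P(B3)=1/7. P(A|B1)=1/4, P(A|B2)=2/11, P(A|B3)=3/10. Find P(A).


P(A) = P(A|B1)P(B1) + P(A|B2)P(B2) + P(A|B3)P(B3)
= 1/4*4/7 + 2/11*2/7 + 3/10*1/7
= 1/7 + 4/77 + 3/70 = 183/770

183/770


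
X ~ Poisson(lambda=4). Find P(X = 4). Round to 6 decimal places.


P(X=4) = e^(-4) * 4^4 / 4!
≈ 0.01831563889 * 256 / 24
≈ 0.195367

0.195367


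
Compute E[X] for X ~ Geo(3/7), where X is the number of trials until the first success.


For geometric (trials until first success), E[X] = 1/p = 1/(3/7) = 7/3

7/3


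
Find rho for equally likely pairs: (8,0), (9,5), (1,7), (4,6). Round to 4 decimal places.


Cov(X,Y) = -5.7500, Var(X) = 10.2500, Var(Y) = 7.2500
rho = Cov/(sqrt(VarX)*sqrt(VarY)) = -0.6670

-0.6670


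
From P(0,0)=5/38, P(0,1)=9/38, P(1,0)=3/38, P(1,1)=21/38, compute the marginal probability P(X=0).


P(X=0) = P(0,0)+P(0,1) = 5/38 + 9/38 = 14/38 = 7/19

7/19


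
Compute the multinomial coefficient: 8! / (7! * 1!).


8! = 40320
Denominator: 7!=5040 * 1!=1
Coefficient = 40320 / 5040 = 8

8


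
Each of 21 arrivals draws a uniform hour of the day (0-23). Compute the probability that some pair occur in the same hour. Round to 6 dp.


P(all different) = prod((24-i)/24 for i=0..20) = 0.000001
P(at least one match) = 1 - 0.000001 = 0.999999

0.999999


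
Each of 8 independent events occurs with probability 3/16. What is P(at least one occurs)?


P(at least one) = 1 - P(none)
P(none) = (1 - 3/16)^8 = (13/16)^8 = 815730721/4294967296
P(at least one) = 1 - 815730721/4294967296 = 3479236575/4294967296

3479236575/4294967296


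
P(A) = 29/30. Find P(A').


P(A') = 1 - P(A) = 1 - 29/30 = 1/30

1/30


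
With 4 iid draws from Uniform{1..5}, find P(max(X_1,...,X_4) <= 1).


P(max <= 1) = P(all X_i <= 1) = (P(X_1 <= 1))^4
= (1/5)^4 = 1/625

1/625


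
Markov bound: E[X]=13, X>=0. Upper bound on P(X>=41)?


Markov: P(X >= a) <= E[X]/a
P(X >= 41) <= 13/41

13/41


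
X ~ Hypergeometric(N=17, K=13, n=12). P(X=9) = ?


P(X=9) = C(13,9)*C(4,3) / C(17,12)
= 715*4 / 6188
= 2860/6188 = 55/119

55/119


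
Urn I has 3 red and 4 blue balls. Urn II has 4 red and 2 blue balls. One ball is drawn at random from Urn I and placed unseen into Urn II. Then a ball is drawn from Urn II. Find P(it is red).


P(transfer red) = 3/7; P(transfer blue) = 4/7
If red transferred: Urn II has 5 red of 7, so P(red|red moved) = 5/7
If blue transferred: Urn II has 4 red of 7, so P(red|blue moved) = 4/7
By total probability: P(red) = 3/7*5/7 + 4/7*4/7 = 31/49

31/49


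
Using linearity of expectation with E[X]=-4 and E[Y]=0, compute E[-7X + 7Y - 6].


E[-7X + 7Y - 6] = -7*E[X] + 7*E[Y] - 6
= (-7)*(-4) + (7)*(0) + (-6)
= 28 + 0 - 6 = 22

22


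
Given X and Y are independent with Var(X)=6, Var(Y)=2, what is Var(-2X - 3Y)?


Independence => Cov(X,Y)=0
Var(-2X - 3Y) = (-2)^2*Var(X) + (-3)^2*Var(Y)
= 4*6 + 9*2 = 42

42


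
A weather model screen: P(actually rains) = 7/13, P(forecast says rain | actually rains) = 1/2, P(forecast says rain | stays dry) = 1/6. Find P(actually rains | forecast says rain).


P(A) = P(A|B)P(B) + P(A|B')P(B') = 1/2*7/13 + 1/6*6/13 = 9/26
P(B|A) = P(A|B)P(B)/P(A) = (7/26)/(9/26) = 7/9

7/9


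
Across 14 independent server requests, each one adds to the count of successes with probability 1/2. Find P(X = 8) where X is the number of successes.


P(X=8) = C(14,8) * p^8 * (1-p)^6
= 3003 * 1/256 * 1/64
= 3003/16384

3003/16384


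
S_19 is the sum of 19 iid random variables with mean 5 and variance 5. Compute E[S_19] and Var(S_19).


E[S_n] = n*mu = 19*5 = 95
Var(S_n) = n*sigma^2 = 19*5 = 95

E[S_19]=95, Var(S_19)=95


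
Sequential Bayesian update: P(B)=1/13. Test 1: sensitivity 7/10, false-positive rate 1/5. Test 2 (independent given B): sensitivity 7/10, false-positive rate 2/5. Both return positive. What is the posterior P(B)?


After test 1: P(+) = 7/10*1/13 + 1/5*12/13 = 31/130
P(B|+) = (7/130)/(31/130) = 7/31
After test 2 (use post1 as new prior): P(+) = 7/10*7/31 + 2/5*24/31 = 29/62
P(B|+,+) = (49/310)/(29/62) = 49/145

49/145


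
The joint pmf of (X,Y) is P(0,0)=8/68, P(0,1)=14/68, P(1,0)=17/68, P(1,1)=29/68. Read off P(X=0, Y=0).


Read from table: P(X=0, Y=0) = 8/68 = 2/17

2/17


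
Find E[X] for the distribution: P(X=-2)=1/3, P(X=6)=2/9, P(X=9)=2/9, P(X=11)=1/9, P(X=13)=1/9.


E[X] = sum(x * P(x))
= -2*1/3 + 6*2/9 + 9*2/9 + 11*1/9 + 13*1/9
= 16/3

16/3


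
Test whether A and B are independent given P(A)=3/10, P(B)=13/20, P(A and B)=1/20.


P(A)*P(B) = 3/10*13/20 = 39/200
P(A∩B) = 1/20 != 39/200, so not independent

No, A and B are not independent


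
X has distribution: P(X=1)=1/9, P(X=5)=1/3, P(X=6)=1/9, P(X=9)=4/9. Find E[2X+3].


E[2X+3] = sum(g(x)*P(x))
= 5*1/9 + 13*1/3 + 15*1/9 + 21*4/9
= 143/9

143/9


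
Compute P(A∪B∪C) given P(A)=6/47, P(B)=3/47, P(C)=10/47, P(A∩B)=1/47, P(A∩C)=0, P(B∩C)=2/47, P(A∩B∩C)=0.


P(A∪B∪C) = P(A)+P(B)+P(C) - P(AB)-P(AC)-P(BC) + P(ABC)
= 6/47+3/47+10/47 - 1/47-0-2/47 + 0
= 16/47

16/47


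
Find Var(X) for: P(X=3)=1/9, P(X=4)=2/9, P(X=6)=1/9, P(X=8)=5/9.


E[X] = 19/3, E[X^2] = 397/9
Var(X) = E[X^2] - (E[X])^2 = 397/9 - (19/3)^2 = 4

4


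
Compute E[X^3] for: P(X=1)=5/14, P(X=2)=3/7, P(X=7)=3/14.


E[X^3] = sum(x^3 * P(x))
= 1*5/14 + 8*3/7 + 343*3/14
= 541/7

541/7


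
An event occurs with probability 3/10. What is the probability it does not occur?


P(A') = 1 - P(A) = 1 - 3/10 = 7/10

7/10


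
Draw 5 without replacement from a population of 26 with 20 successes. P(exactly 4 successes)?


P(X=4) = C(20,4)*C(6,1) / C(26,5)
= 4845*6 / 65780
= 29070/65780 = 2907/6578

2907/6578


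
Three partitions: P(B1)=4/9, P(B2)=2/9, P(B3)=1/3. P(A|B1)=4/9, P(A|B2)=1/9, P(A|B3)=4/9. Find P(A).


P(A) = P(A|B1)P(B1) + P(A|B2)P(B2) + P(A|B3)P(B3)
= 4/9*4/9 + 1/9*2/9 + 4/9*1/3
= 16/81 + 2/81 + 4/27 = 10/27

10/27


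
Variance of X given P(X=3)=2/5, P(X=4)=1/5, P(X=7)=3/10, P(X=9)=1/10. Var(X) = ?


E[X] = 5, E[X^2] = 148/5
Var(X) = E[X^2] - (E[X])^2 = 148/5 - (5)^2 = 23/5

23/5


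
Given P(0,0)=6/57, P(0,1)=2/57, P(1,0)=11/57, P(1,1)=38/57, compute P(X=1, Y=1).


Read from table: P(X=1, Y=1) = 38/57 = 2/3

2/3


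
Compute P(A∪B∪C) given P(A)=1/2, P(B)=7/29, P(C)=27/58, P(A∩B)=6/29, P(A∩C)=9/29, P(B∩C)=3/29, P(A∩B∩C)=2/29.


P(A∪B∪C) = P(A)+P(B)+P(C) - P(AB)-P(AC)-P(BC) + P(ABC)
= 1/2+7/29+27/58 - 6/29-9/29-3/29 + 2/29
= 19/29

19/29


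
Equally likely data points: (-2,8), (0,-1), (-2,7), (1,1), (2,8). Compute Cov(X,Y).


E[X]=-1/5, E[Y]=23/5, E[XY]=-13/5
Cov(X,Y) = E[XY] - E[X]E[Y] = -13/5 + 1/5*23/5 = -42/25

-42/25


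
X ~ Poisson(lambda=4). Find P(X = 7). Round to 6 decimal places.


P(X=7) = e^(-4) * 4^7 / 7!
≈ 0.01831563889 * 16384 / 5040
≈ 0.059540

0.059540


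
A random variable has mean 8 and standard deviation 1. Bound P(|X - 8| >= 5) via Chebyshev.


k = 5/1 = 5
Chebyshev: P(|X-mu| >= k*sigma) <= 1/k^2 = 1/5^2 = 1/25

1/25


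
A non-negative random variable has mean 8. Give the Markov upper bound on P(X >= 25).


Markov: P(X >= a) <= E[X]/a
P(X >= 25) <= 8/25

8/25


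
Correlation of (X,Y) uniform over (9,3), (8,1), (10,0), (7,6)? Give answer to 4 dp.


Cov(X,Y) = -2.0000, Var(X) = 1.2500, Var(Y) = 5.2500
rho = Cov/(sqrt(VarX)*sqrt(VarY)) = -0.7807

-0.7807


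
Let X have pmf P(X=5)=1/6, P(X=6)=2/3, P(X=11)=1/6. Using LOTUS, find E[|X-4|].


E[|X-4|] = sum(g(x)*P(x))
= 1*1/6 + 2*2/3 + 7*1/6
= 8/3

8/3


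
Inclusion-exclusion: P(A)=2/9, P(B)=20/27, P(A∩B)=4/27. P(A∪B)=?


P(A∪B) = P(A) + P(B) - P(A∩B)
= 2/9 + 20/27 - 4/27 = 22/27

22/27


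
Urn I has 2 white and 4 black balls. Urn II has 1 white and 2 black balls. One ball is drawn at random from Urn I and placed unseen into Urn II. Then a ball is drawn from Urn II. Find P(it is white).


P(transfer white) = 2/6 = 1/3; P(transfer black) = 2/3
If white transferred: Urn II has 2 white of 4, so P(white|white moved) = 1/2
If black transferred: Urn II has 1 white of 4, so P(white|black moved) = 1/4
By total probability: P(white) = 1/3*1/2 + 2/3*1/4 = 1/3

1/3


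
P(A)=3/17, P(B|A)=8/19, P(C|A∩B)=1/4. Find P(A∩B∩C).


P(A∩B∩C) = P(A) * P(B|A) * P(C|A∩B)
= 3/17 * 8/19 * 1/4
= 24/323 * 1/4 = 6/323

6/323


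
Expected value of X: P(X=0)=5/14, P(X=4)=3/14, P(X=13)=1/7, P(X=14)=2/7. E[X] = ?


E[X] = sum(x * P(x))
= 0*5/14 + 4*3/14 + 13*1/7 + 14*2/7
= 47/7

47/7


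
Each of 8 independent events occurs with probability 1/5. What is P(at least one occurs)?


P(at least one) = 1 - P(none)
P(none) = (1 - 1/5)^8 = (4/5)^8 = 65536/390625
P(at least one) = 1 - 65536/390625 = 325089/390625

325089/390625


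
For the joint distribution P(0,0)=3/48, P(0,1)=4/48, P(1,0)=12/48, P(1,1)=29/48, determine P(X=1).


P(X=1) = P(1,0)+P(1,1) = 12/48 + 29/48 = 41/48

41/48


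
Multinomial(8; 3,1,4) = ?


8! = 40320
Denominator: 3!=6 * 1!=1 * 4!=24
Coefficient = 40320 / 144 = 280

280


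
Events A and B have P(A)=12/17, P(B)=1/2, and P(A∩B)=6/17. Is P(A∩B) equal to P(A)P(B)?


P(A)*P(B) = 12/17*1/2 = 6/17
P(A∩B) = 6/17, which equals P(A)P(B), so independent

Yes, A and B are independent


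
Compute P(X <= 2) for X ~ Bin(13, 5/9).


P(X<=2) = P(X=0) + P(X=1) + P(X=2)
= 67108864/2541865828329 + 1090519040/2541865828329 + 2726297600/847288609443
= 3112173568/847288609443

3112173568/847288609443


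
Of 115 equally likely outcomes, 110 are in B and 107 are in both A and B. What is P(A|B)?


P(A|B) = P(A∩B)/P(B) = (107/115)/(110/115) = 107/110

107/110


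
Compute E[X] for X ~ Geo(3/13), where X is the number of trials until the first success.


For geometric (trials until first success), E[X] = 1/p = 1/(3/13) = 13/3

13/3


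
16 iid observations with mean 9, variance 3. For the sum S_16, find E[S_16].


E[S_n] = n*E[X_1] = 16*9 = 144

144


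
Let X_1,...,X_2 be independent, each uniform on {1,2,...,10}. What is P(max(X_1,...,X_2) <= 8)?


P(max <= 8) = P(all X_i <= 8) = (P(X_1 <= 8))^2
= (8/10)^2 = (4/5)^2 = 16/25

16/25


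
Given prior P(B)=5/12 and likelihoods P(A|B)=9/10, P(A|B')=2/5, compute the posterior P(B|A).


P(A) = P(A|B)P(B) + P(A|B')P(B') = 9/10*5/12 + 2/5*7/12 = 73/120
P(B|A) = P(A|B)P(B)/P(A) = (3/8)/(73/120) = 45/73

45/73


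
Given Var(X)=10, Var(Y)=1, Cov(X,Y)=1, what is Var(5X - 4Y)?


Var(5X - 4Y) = 5^2*Var(X) + (-4)^2*Var(Y) + 2*5*(-4)*Cov(X,Y)
= 25*10 + 16*1 - 40*1
= 250 + 16 - 40 = 226

226


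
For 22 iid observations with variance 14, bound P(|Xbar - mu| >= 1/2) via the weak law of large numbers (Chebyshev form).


Var(Xbar) = Var(X)/n = 14/22
Chebyshev: P(|Xbar-mu| >= 1/2) <= Var(Xbar)/(1/2)^2 = (7/11)/(1/4) = 28/11
Bound exceeds 1, so trivial bound: 1

1


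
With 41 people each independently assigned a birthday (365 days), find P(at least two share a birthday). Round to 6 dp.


P(all different) = prod((365-i)/365 for i=0..40) = 0.096848
P(at least one match) = 1 - 0.096848 = 0.903152

0.903152


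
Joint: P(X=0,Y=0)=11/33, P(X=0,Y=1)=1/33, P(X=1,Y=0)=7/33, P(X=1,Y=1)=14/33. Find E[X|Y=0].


P(Y=0) = 18/33
E[X|Y=0] = (0*11 + 1*7)/18 = 7/18

7/18


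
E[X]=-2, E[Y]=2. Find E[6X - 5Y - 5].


E[6X - 5Y - 5] = 6*E[X] - 5*E[Y] - 5
= (6)*(-2) + (-5)*(2) + (-5)
= -12 - 10 - 5 = -27

-27


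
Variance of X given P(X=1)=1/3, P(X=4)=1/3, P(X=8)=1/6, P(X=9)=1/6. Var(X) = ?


E[X] = 9/2, E[X^2] = 179/6
Var(X) = E[X^2] - (E[X])^2 = 179/6 - (9/2)^2 = 115/12

115/12


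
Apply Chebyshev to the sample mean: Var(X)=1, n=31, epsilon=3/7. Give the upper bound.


Var(Xbar) = Var(X)/n = 1/31
Chebyshev: P(|Xbar-mu| >= 3/7) <= Var(Xbar)/(3/7)^2 = (1/31)/(9/49) = 49/279

49/279


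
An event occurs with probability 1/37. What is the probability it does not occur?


P(A') = 1 - P(A) = 1 - 1/37 = 36/37

36/37


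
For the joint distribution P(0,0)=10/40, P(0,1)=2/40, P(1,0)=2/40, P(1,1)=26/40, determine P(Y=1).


P(Y=1) = P(0,1)+P(1,1) = 2/40 + 26/40 = 28/40 = 7/10

7/10


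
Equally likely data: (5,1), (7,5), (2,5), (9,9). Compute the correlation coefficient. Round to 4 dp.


Cov(X,Y) = 4.0000, Var(X) = 6.6875, Var(Y) = 8.0000
rho = Cov/(sqrt(VarX)*sqrt(VarY)) = 0.5469

0.5469


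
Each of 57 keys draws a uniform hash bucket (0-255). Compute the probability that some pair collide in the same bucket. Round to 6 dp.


P(all different) = prod((256-i)/256 for i=0..56) = 0.001169
P(at least one match) = 1 - 0.001169 = 0.998831

0.998831


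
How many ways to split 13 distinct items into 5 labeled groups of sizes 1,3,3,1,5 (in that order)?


13! = 6227020800
Denominator: 1!=1 * 3!=6 * 3!=6 * 1!=1 * 5!=120
Coefficient = 6227020800 / 4320 = 1441440

1441440


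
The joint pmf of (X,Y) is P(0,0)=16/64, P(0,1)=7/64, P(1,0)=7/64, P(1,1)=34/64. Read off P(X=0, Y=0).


Read from table: P(X=0, Y=0) = 16/64 = 1/4

1/4


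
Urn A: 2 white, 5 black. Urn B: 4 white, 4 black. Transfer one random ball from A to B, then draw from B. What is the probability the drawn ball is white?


P(transfer white) = 2/7; P(transfer black) = 5/7
If white transferred: Urn II has 5 white of 9, so P(white|white moved) = 5/9
If black transferred: Urn II has 4 white of 9, so P(white|black moved) = 4/9
By total probability: P(white) = 2/7*5/9 + 5/7*4/9 = 10/21

10/21


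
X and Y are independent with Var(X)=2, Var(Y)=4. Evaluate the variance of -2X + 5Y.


Independence => Cov(X,Y)=0
Var(-2X + 5Y) = (-2)^2*Var(X) + 5^2*Var(Y)
= 4*2 + 25*4 = 108

108


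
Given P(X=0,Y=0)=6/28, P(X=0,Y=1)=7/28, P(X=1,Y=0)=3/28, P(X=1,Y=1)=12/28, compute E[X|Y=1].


P(Y=1) = 19/28
E[X|Y=1] = (0*7 + 1*12)/19 = 12/19

12/19


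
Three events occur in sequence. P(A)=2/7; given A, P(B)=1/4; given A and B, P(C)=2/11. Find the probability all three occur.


P(A∩B∩C) = P(A) * P(B|A) * P(C|A∩B)
= 2/7 * 1/4 * 2/11
= 1/14 * 2/11 = 1/77

1/77


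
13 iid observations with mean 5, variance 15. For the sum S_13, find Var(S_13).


By independence, Var(S_n) = n*Var(X_1) = 13*15 = 195

195


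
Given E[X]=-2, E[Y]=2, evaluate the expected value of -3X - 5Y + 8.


E[-3X - 5Y + 8] = -3*E[X] - 5*E[Y] + 8
= (-3)*(-2) + (-5)*(2) + (8)
= 6 - 10 + 8 = 4

4


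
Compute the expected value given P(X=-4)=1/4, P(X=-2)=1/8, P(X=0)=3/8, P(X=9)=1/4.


E[X] = sum(x * P(x))
= -4*1/4 - 2*1/8 + 0*3/8 + 9*1/4
= 1

1


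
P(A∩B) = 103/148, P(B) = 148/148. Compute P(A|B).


P(A|B) = P(A∩B)/P(B) = (103/148)/(148/148) = 103/148

103/148


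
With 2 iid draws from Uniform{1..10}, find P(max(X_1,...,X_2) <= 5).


P(max <= 5) = P(all X_i <= 5) = (P(X_1 <= 5))^2
= (5/10)^2 = (1/2)^2 = 1/4

1/4


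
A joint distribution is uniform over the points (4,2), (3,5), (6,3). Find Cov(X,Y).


E[X]=13/3, E[Y]=10/3, E[XY]=41/3
Cov(X,Y) = E[XY] - E[X]E[Y] = 41/3 - 13/3*10/3 = -7/9

-7/9


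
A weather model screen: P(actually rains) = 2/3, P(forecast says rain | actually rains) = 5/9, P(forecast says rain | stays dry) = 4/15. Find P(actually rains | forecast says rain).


P(A) = P(A|B)P(B) + P(A|B')P(B') = 5/9*2/3 + 4/15*1/3 = 62/135
P(B|A) = P(A|B)P(B)/P(A) = (10/27)/(62/135) = 25/31

25/31


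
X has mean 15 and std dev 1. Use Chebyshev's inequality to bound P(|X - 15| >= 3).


k = 3/1 = 3
Chebyshev: P(|X-mu| >= k*sigma) <= 1/k^2 = 1/3^2 = 1/9

1/9


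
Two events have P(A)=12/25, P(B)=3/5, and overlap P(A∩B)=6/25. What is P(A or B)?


P(A∪B) = P(A) + P(B) - P(A∩B)
= 12/25 + 3/5 - 6/25 = 21/25

21/25


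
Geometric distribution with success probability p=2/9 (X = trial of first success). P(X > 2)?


P(X > 2) = P(first 2 trials all fail) = (1-p)^2 = (7/9)^2 = 49/81

49/81


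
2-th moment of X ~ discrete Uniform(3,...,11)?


E[X^2] = (1/9) * sum(x^2 for x=3..11)
= 501/9 = 167/3

167/3


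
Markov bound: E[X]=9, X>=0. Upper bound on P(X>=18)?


Markov: P(X >= a) <= E[X]/a
P(X >= 18) <= 9/18 = 1/2

1/2


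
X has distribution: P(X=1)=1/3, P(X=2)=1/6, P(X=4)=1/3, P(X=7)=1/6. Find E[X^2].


E[X^2] = sum(g(x)*P(x))
= 1*1/3 + 4*1/6 + 16*1/3 + 49*1/6
= 29/2

29/2


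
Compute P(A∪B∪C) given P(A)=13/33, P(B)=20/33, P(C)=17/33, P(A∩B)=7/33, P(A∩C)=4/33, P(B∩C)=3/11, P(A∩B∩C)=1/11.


P(A∪B∪C) = P(A)+P(B)+P(C) - P(AB)-P(AC)-P(BC) + P(ABC)
= 13/33+20/33+17/33 - 7/33-4/33-3/11 + 1/11
= 1

1


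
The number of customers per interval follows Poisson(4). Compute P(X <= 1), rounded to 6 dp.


P(X<=1) = e^(-4)*4^0/0! + e^(-4)*4^1/1!
≈ 0.0183156389 + 0.0732625556
= 0.0915781945
≈ 0.091578

0.091578


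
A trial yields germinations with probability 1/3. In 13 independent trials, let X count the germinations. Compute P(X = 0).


P(X=0) = C(13,0) * p^0 * (1-p)^13
= 1 * 1 * 8192/1594323
= 8192/1594323

8192/1594323


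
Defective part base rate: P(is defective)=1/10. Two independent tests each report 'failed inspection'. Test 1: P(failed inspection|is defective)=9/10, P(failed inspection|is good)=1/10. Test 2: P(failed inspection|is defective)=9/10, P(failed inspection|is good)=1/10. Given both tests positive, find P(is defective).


After test 1: P(+) = 9/10*1/10 + 1/10*9/10 = 9/50
P(B|+) = (9/100)/(9/50) = 1/2
After test 2 (use post1 as new prior): P(+) = 9/10*1/2 + 1/10*1/2 = 1/2
P(B|+,+) = (9/20)/(1/2) = 9/10

9/10


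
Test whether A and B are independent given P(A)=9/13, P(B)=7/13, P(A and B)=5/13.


P(A)*P(B) = 9/13*7/13 = 63/169
P(A∩B) = 5/13 != 63/169, so not independent

No, A and B are not independent


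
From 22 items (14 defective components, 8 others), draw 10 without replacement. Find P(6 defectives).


P(X=6) = C(14,6)*C(8,4) / C(22,10)
= 3003*70 / 646646
= 210210/646646 = 105/323

105/323


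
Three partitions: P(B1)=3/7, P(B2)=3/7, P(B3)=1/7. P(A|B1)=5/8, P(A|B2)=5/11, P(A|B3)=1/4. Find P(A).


P(A) = P(A|B1)P(B1) + P(A|B2)P(B2) + P(A|B3)P(B3)
= 5/8*3/7 + 5/11*3/7 + 1/4*1/7
= 15/56 + 15/77 + 1/28 = 307/616

307/616


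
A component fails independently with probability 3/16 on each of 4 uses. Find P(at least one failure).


P(at least one) = 1 - P(none)
P(none) = (1 - 3/16)^4 = (13/16)^4 = 28561/65536
P(at least one) = 1 - 28561/65536 = 36975/65536

36975/65536


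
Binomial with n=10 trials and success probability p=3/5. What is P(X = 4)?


P(X=4) = C(10,4) * p^4 * (1-p)^6
= 210 * 81/625 * 64/15625
= 217728/1953125

217728/1953125


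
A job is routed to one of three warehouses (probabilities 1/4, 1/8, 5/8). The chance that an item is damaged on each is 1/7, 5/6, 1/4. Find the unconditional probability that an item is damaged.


P(A) = P(A|B1)P(B1) + P(A|B2)P(B2) + P(A|B3)P(B3)
= 1/7*1/4 + 5/6*1/8 + 1/4*5/8
= 1/28 + 5/48 + 5/32 = 199/672

199/672


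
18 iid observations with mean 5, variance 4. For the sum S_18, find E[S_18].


E[S_n] = n*E[X_1] = 18*5 = 90

90


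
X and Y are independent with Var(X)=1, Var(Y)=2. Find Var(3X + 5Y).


Independence => Cov(X,Y)=0
Var(3X + 5Y) = 3^2*Var(X) + 5^2*Var(Y)
= 9*1 + 25*2 = 59

59


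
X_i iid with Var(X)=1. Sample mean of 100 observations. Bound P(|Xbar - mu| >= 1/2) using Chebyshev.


Var(Xbar) = Var(X)/n = 1/100
Chebyshev: P(|Xbar-mu| >= 1/2) <= Var(Xbar)/(1/2)^2 = (1/100)/(1/4) = 1/25

1/25


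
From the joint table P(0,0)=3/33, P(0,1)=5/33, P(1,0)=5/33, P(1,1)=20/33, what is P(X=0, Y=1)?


Read from table: P(X=0, Y=1) = 5/33

5/33


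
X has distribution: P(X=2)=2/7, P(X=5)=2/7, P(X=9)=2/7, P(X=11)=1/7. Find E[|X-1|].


E[|X-1|] = sum(g(x)*P(x))
= 1*2/7 + 4*2/7 + 8*2/7 + 10*1/7
= 36/7

36/7


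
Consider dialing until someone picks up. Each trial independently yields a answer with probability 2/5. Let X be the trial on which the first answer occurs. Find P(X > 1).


P(X > 1) = P(first 1 trials all fail) = (1-p)^1 = (3/5)^1 = 3/5

3/5


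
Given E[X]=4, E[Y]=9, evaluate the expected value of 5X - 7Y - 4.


E[5X - 7Y - 4] = 5*E[X] - 7*E[Y] - 4
= (5)*(4) + (-7)*(9) + (-4)
= 20 - 63 - 4 = -47

-47


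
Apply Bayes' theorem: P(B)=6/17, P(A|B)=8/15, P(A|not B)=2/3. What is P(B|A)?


P(A) = P(A|B)P(B) + P(A|B')P(B') = 8/15*6/17 + 2/3*11/17 = 158/255
P(B|A) = P(A|B)P(B)/P(A) = (16/85)/(158/255) = 24/79

24/79


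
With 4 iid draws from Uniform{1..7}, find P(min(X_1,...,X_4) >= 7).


P(min >= 7) = P(all X_i >= 7) = (P(X_1 >= 7))^4
= (1/7)^4 = 1/2401

1/2401


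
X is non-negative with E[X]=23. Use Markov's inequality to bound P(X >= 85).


Markov: P(X >= a) <= E[X]/a
P(X >= 85) <= 23/85

23/85


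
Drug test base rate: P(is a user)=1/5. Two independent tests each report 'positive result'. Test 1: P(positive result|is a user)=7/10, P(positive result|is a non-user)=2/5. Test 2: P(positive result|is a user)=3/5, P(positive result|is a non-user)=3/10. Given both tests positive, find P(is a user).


After test 1: P(+) = 7/10*1/5 + 2/5*4/5 = 23/50
P(B|+) = (7/50)/(23/50) = 7/23
After test 2 (use post1 as new prior): P(+) = 3/5*7/23 + 3/10*16/23 = 9/23
P(B|+,+) = (21/115)/(9/23) = 7/15

7/15


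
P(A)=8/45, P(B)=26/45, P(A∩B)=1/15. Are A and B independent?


P(A)*P(B) = 8/45*26/45 = 208/2025
P(A∩B) = 1/15 != 208/2025, so not independent

No, A and B are not independent


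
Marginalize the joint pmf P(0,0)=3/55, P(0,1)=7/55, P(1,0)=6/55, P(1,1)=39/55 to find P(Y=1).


P(Y=1) = P(0,1)+P(1,1) = 7/55 + 39/55 = 46/55

46/55


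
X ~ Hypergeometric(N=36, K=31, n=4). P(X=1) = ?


P(X=1) = C(31,1)*C(5,3) / C(36,4)
= 31*10 / 58905
= 310/58905 = 62/11781

62/11781


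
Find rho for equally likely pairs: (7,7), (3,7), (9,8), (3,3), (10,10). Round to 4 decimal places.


Cov(X,Y) = 5.4000, Var(X) = 8.6400, Var(Y) = 5.2000
rho = Cov/(sqrt(VarX)*sqrt(VarY)) = 0.8056

0.8056


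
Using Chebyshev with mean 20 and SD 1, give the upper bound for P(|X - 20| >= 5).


k = 5/1 = 5
Chebyshev: P(|X-mu| >= k*sigma) <= 1/k^2 = 1/5^2 = 1/25

1/25


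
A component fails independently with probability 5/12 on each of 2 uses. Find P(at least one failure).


P(at least one) = 1 - P(none)
P(none) = (1 - 5/12)^2 = (7/12)^2 = 49/144
P(at least one) = 1 - 49/144 = 95/144

95/144


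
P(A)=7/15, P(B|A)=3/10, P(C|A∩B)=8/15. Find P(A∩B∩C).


P(A∩B∩C) = P(A) * P(B|A) * P(C|A∩B)
= 7/15 * 3/10 * 8/15
= 7/50 * 8/15 = 28/375

28/375


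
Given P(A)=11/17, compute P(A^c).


P(A') = 1 - P(A) = 1 - 11/17 = 6/17

6/17


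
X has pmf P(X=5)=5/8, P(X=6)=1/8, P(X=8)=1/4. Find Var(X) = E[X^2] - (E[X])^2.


E[X] = 47/8, E[X^2] = 289/8
Var(X) = E[X^2] - (E[X])^2 = 289/8 - (47/8)^2 = 103/64

103/64


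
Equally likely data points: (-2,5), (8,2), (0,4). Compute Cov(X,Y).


E[X]=2, E[Y]=11/3, E[XY]=2
Cov(X,Y) = E[XY] - E[X]E[Y] = 2 - 2*11/3 = -16/3

-16/3


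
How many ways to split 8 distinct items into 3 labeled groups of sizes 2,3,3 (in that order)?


8! = 40320
Denominator: 2!=2 * 3!=6 * 3!=6
Coefficient = 40320 / 72 = 560

560


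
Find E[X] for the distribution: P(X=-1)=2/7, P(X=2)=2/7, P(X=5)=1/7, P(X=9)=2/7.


E[X] = sum(x * P(x))
= -1*2/7 + 2*2/7 + 5*1/7 + 9*2/7
= 25/7

25/7


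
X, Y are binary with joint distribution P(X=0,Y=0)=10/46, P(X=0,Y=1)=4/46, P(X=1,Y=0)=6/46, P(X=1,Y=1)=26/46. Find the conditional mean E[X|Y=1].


P(Y=1) = 30/46
E[X|Y=1] = (0*4 + 1*26)/30 = 26/30 = 13/15

13/15


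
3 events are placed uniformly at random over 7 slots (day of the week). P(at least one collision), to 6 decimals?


P(all different) = prod((7-i)/7 for i=0..2) = 0.612245
P(at least one match) = 1 - 0.612245 = 0.387755

0.387755


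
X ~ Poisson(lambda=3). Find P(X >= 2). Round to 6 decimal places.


P(X>=2) = 1 - P(X<=1) = 1 - (e^(-3)*3^0/0! + e^(-3)*3^1/1!)
≈ 1 - (0.0497870684 + 0.1493612051)
= 1 - 0.1991482735 = 0.8008517265
≈ 0.800852

0.800852


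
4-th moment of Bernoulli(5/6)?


For Bernoulli: X in {0,1}
E[X^4] = 0^4*(1-5/6) + 1^4*5/6 = 5/6

5/6


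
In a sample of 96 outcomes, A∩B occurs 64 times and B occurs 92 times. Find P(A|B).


P(A|B) = P(A∩B)/P(B) = (64/96)/(92/96) = 64/92 = 16/23

16/23


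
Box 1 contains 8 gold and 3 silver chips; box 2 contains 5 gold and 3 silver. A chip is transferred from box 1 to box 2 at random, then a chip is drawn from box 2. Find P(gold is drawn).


P(transfer gold) = 8/11; P(transfer silver) = 3/11
If gold transferred: Urn II has 6 gold of 9, so P(gold|gold moved) = 2/3
If silver transferred: Urn II has 5 gold of 9, so P(gold|silver moved) = 5/9
By total probability: P(gold) = 8/11*2/3 + 3/11*5/9 = 7/11

7/11


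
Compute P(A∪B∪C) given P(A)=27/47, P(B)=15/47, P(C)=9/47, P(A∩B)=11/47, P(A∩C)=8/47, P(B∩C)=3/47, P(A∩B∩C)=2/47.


P(A∪B∪C) = P(A)+P(B)+P(C) - P(AB)-P(AC)-P(BC) + P(ABC)
= 27/47+15/47+9/47 - 11/47-8/47-3/47 + 2/47
= 31/47

31/47


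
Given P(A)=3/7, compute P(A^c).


P(A') = 1 - P(A) = 1 - 3/7 = 4/7

4/7


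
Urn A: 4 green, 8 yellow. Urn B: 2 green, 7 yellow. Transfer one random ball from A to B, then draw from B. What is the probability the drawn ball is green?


P(transfer green) = 4/12 = 1/3; P(transfer yellow) = 2/3
If green transferred: Urn II has 3 green of 10, so P(green|green moved) = 3/10
If yellow transferred: Urn II has 2 green of 10, so P(green|yellow moved) = 1/5
By total probability: P(green) = 1/3*3/10 + 2/3*1/5 = 7/30

7/30


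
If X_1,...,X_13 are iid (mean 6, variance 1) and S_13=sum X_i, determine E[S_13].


E[S_n] = n*E[X_1] = 13*6 = 78

78


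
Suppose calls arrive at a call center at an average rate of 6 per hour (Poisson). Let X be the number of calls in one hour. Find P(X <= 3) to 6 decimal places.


P(X<=3) = e^(-6)*6^0/0! + e^(-6)*6^1/1! + e^(-6)*6^2/2! + e^(-6)*6^3/3!
≈ 0.0024787522 + 0.0148725131 + 0.0446175392 + 0.0892350784
= 0.1512038829
≈ 0.151204

0.151204


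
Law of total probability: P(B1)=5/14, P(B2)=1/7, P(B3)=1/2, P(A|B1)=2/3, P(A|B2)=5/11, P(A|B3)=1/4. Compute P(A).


P(A) = P(A|B1)P(B1) + P(A|B2)P(B2) + P(A|B3)P(B3)
= 2/3*5/14 + 5/11*1/7 + 1/4*1/2
= 5/21 + 5/77 + 1/8 = 113/264

113/264


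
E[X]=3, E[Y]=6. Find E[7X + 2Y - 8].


E[7X + 2Y - 8] = 7*E[X] + 2*E[Y] - 8
= (7)*(3) + (2)*(6) + (-8)
= 21 + 12 - 8 = 25

25


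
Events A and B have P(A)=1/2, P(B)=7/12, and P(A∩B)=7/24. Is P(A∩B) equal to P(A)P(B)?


P(A)*P(B) = 1/2*7/12 = 7/24
P(A∩B) = 7/24, which equals P(A)P(B), so independent

Yes, A and B are independent


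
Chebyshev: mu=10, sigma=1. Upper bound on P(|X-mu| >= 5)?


k = 5/1 = 5
Chebyshev: P(|X-mu| >= k*sigma) <= 1/k^2 = 1/5^2 = 1/25

1/25


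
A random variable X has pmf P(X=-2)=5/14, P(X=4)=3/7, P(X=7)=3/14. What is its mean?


E[X] = sum(x * P(x))
= -2*5/14 + 4*3/7 + 7*3/14
= 5/2

5/2


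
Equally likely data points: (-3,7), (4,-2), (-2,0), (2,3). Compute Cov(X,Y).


E[X]=1/4, E[Y]=2, E[XY]=-23/4
Cov(X,Y) = E[XY] - E[X]E[Y] = -23/4 - 1/4*2 = -25/4

-25/4


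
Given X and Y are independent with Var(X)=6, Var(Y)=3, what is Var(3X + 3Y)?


Independence => Cov(X,Y)=0
Var(3X + 3Y) = 3^2*Var(X) + 3^2*Var(Y)
= 9*6 + 9*3 = 81

81


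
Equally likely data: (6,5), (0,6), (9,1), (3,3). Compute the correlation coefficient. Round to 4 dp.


Cov(X,Y) = -4.8750, Var(X) = 11.2500, Var(Y) = 3.6875
rho = Cov/(sqrt(VarX)*sqrt(VarY)) = -0.7569

-0.7569


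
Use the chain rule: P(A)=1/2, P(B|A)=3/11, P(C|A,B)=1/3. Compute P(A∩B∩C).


P(A∩B∩C) = P(A) * P(B|A) * P(C|A∩B)
= 1/2 * 3/11 * 1/3
= 3/22 * 1/3 = 1/22

1/22


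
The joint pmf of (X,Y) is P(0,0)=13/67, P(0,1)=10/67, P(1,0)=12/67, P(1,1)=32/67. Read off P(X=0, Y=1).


Read from table: P(X=0, Y=1) = 10/67

10/67


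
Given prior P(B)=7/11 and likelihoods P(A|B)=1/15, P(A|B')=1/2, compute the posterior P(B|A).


P(A) = P(A|B)P(B) + P(A|B')P(B') = 1/15*7/11 + 1/2*4/11 = 37/165
P(B|A) = P(A|B)P(B)/P(A) = (7/165)/(37/165) = 7/37

7/37


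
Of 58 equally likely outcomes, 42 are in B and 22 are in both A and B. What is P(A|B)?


P(A|B) = P(A∩B)/P(B) = (22/58)/(42/58) = 22/42 = 11/21

11/21


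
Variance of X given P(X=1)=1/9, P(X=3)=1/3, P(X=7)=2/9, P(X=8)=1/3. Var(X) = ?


E[X] = 16/3, E[X^2] = 106/3
Var(X) = E[X^2] - (E[X])^2 = 106/3 - (16/3)^2 = 62/9

62/9


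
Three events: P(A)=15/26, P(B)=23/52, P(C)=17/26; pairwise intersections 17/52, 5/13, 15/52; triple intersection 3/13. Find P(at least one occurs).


P(A∪B∪C) = P(A)+P(B)+P(C) - P(AB)-P(AC)-P(BC) + P(ABC)
= 15/26+23/52+17/26 - 17/52-5/13-15/52 + 3/13
= 47/52

47/52


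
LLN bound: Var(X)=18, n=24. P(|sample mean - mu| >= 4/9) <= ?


Var(Xbar) = Var(X)/n = 18/24
Chebyshev: P(|Xbar-mu| >= 4/9) <= Var(Xbar)/(4/9)^2 = (3/4)/(16/81) = 243/64
Bound exceeds 1, so trivial bound: 1

1


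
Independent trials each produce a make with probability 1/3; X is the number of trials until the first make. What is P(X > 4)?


P(X > 4) = P(first 4 trials all fail) = (1-p)^4 = (2/3)^4 = 16/81

16/81


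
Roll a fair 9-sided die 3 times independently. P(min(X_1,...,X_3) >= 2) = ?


P(min >= 2) = P(all X_i >= 2) = (P(X_1 >= 2))^3
= (8/9)^3 = 512/729

512/729


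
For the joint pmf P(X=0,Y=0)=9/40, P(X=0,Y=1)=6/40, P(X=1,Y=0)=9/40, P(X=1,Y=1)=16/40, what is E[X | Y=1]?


P(Y=1) = 22/40
E[X|Y=1] = (0*6 + 1*16)/22 = 16/22 = 8/11

8/11


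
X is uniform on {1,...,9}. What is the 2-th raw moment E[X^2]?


E[X^2] = (1/9) * sum(x^2 for x=1..9)
= 285/9 = 95/3

95/3


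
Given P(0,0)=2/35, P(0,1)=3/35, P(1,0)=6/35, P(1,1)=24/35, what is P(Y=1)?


P(Y=1) = P(0,1)+P(1,1) = 3/35 + 24/35 = 27/35

27/35


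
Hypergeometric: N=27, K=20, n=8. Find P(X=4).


P(X=4) = C(20,4)*C(7,4) / C(27,8)
= 4845*35 / 2220075
= 169575/2220075 = 2261/29601

2261/29601


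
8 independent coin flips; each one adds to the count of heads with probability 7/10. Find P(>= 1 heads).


P(at least one) = 1 - P(none)
P(none) = (1 - 7/10)^8 = (3/10)^8 = 6561/100000000
P(at least one) = 1 - 6561/100000000 = 99993439/100000000

99993439/100000000


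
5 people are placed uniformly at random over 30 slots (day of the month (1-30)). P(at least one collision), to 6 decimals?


P(all different) = prod((30-i)/30 for i=0..4) = 0.703733
P(at least one match) = 1 - 0.703733 = 0.296267

0.296267


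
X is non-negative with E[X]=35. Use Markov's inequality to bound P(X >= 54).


Markov: P(X >= a) <= E[X]/a
P(X >= 54) <= 35/54

35/54


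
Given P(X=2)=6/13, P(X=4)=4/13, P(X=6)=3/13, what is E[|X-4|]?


E[|X-4|] = sum(g(x)*P(x))
= 2*6/13 + 0*4/13 + 2*3/13
= 18/13

18/13


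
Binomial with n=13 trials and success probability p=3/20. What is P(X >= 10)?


P(X>=10) = P(X=10) + P(X=11) + P(X=12) + P(X=13)
= 41485406391/40960000000000000 + 1996623837/40960000000000000 + 117448461/81920000000000000 + 1594323/81920000000000000
= 2177077581/2048000000000000

2177077581/2048000000000000


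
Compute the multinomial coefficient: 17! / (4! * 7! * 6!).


17! = 355687428096000
Denominator: 4!=24 * 7!=5040 * 6!=720
Coefficient = 355687428096000 / 87091200 = 4084080

4084080


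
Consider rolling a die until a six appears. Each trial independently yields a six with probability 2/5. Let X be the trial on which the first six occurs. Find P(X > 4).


P(X > 4) = P(first 4 trials all fail) = (1-p)^4 = (3/5)^4 = 81/625

81/625


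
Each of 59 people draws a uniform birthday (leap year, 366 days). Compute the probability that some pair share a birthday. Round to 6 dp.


P(all different) = prod((366-i)/366 for i=0..58) = 0.007112
P(at least one match) = 1 - 0.007112 = 0.992888

0.992888


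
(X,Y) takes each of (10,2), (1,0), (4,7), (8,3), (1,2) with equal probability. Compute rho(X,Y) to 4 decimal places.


Cov(X,Y) = 1.3600, Var(X) = 13.3600, Var(Y) = 5.3600
rho = Cov/(sqrt(VarX)*sqrt(VarY)) = 0.1607

0.1607


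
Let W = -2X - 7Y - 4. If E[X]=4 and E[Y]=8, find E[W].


E[-2X - 7Y - 4] = -2*E[X] - 7*E[Y] - 4
= (-2)*(4) + (-7)*(8) + (-4)
= -8 - 56 - 4 = -68

-68


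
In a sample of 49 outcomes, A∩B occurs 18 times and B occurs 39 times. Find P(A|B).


P(A|B) = P(A∩B)/P(B) = (18/49)/(39/49) = 18/39 = 6/13

6/13


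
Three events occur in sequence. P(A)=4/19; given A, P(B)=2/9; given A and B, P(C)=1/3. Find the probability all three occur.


P(A∩B∩C) = P(A) * P(B|A) * P(C|A∩B)
= 4/19 * 2/9 * 1/3
= 8/171 * 1/3 = 8/513

8/513


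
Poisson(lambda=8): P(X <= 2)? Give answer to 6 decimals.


P(X<=2) = e^(-8)*8^0/0! + e^(-8)*8^1/1! + e^(-8)*8^2/2!
≈ 0.0003354626 + 0.0026837010 + 0.0107348041
= 0.0137539677
≈ 0.013754

0.013754


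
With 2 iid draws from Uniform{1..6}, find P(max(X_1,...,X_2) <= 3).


P(max <= 3) = P(all X_i <= 3) = (P(X_1 <= 3))^2
= (3/6)^2 = (1/2)^2 = 1/4

1/4


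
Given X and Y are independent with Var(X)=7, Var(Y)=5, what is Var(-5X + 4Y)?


Independence => Cov(X,Y)=0
Var(-5X + 4Y) = (-5)^2*Var(X) + 4^2*Var(Y)
= 25*7 + 16*5 = 255

255


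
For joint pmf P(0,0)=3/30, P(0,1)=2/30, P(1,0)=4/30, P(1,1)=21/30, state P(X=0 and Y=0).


Read from table: P(X=0, Y=0) = 3/30 = 1/10

1/10


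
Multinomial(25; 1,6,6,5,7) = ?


25! = 15511210043330985984000000
Denominator: 1!=1 * 6!=720 * 6!=720 * 5!=120 * 7!=5040
Coefficient = 15511210043330985984000000 / 313528320000 = 49473074851200

49473074851200


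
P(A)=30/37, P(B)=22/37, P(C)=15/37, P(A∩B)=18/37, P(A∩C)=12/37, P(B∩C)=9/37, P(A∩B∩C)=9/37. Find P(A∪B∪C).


P(A∪B∪C) = P(A)+P(B)+P(C) - P(AB)-P(AC)-P(BC) + P(ABC)
= 30/37+22/37+15/37 - 18/37-12/37-9/37 + 9/37
= 1

1


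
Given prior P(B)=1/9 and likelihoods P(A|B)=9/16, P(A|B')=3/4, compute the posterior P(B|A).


P(A) = P(A|B)P(B) + P(A|B')P(B') = 9/16*1/9 + 3/4*8/9 = 35/48
P(B|A) = P(A|B)P(B)/P(A) = (1/16)/(35/48) = 3/35

3/35


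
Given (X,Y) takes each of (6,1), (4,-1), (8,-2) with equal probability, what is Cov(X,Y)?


E[X]=6, E[Y]=-2/3, E[XY]=-14/3
Cov(X,Y) = E[XY] - E[X]E[Y] = -14/3 - 6*-2/3 = -2/3

-2/3


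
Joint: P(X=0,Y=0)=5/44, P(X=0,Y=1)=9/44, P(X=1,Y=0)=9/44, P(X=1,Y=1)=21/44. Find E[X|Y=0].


P(Y=0) = 14/44
E[X|Y=0] = (0*5 + 1*9)/14 = 9/14

9/14


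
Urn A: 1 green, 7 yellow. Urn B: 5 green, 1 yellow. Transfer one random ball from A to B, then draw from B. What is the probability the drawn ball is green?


P(transfer green) = 1/8; P(transfer yellow) = 7/8
If green transferred: Urn II has 6 green of 7, so P(green|green moved) = 6/7
If yellow transferred: Urn II has 5 green of 7, so P(green|yellow moved) = 5/7
By total probability: P(green) = 1/8*6/7 + 7/8*5/7 = 41/56

41/56


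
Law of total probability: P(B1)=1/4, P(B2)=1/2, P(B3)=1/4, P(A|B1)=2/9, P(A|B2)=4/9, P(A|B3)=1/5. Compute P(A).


P(A) = P(A|B1)P(B1) + P(A|B2)P(B2) + P(A|B3)P(B3)
= 2/9*1/4 + 4/9*1/2 + 1/5*1/4
= 1/18 + 2/9 + 1/20 = 59/180

59/180


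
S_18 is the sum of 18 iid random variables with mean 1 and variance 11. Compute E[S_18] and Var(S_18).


E[S_n] = n*mu = 18*1 = 18
Var(S_n) = n*sigma^2 = 18*11 = 198

E[S_18]=18, Var(S_18)=198


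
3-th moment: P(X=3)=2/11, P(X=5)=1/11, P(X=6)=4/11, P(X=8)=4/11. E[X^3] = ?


E[X^3] = sum(x^3 * P(x))
= 27*2/11 + 125*1/11 + 216*4/11 + 512*4/11
= 281

281


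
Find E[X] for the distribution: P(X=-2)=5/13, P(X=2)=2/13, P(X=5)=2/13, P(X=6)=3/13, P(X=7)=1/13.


E[X] = sum(x * P(x))
= -2*5/13 + 2*2/13 + 5*2/13 + 6*3/13 + 7*1/13
= 29/13

29/13


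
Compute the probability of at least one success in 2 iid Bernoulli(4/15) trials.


P(at least one) = 1 - P(none)
P(none) = (1 - 4/15)^2 = (11/15)^2 = 121/225
P(at least one) = 1 - 121/225 = 104/225

104/225


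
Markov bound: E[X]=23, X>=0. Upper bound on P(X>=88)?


Markov: P(X >= a) <= E[X]/a
P(X >= 88) <= 23/88

23/88


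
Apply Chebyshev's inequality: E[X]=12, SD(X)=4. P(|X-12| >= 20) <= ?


k = 20/4 = 5
Chebyshev: P(|X-mu| >= k*sigma) <= 1/k^2 = 1/5^2 = 1/25

1/25


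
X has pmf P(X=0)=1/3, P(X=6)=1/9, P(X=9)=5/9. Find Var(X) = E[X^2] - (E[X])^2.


E[X] = 17/3, E[X^2] = 49
Var(X) = E[X^2] - (E[X])^2 = 49 - (17/3)^2 = 152/9

152/9


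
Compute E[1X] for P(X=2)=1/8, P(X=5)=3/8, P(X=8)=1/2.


E[1X] = sum(g(x)*P(x))
= 2*1/8 + 5*3/8 + 8*1/2
= 49/8

49/8


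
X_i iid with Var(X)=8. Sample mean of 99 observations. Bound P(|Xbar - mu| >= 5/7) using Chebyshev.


Var(Xbar) = Var(X)/n = 8/99
Chebyshev: P(|Xbar-mu| >= 5/7) <= Var(Xbar)/(5/7)^2 = (8/99)/(25/49) = 392/2475

392/2475


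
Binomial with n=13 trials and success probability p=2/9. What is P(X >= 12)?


P(X>=12) = P(X=12) + P(X=13)
= 372736/2541865828329 + 8192/2541865828329
= 126976/847288609443

126976/847288609443


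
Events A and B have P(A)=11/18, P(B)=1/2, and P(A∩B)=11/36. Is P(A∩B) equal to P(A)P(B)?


P(A)*P(B) = 11/18*1/2 = 11/36
P(A∩B) = 11/36, which equals P(A)P(B), so independent

Yes, A and B are independent


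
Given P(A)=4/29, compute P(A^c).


P(A') = 1 - P(A) = 1 - 4/29 = 25/29

25/29


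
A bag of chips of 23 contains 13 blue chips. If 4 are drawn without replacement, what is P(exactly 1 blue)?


P(X=1) = C(13,1)*C(10,3) / C(23,4)
= 13*120 / 8855
= 1560/8855 = 312/1771

312/1771


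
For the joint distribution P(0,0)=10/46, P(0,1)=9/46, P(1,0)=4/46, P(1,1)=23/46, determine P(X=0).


P(X=0) = P(0,0)+P(0,1) = 10/46 + 9/46 = 19/46

19/46


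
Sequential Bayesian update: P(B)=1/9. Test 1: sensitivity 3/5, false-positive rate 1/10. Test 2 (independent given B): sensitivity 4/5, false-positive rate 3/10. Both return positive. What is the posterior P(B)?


After test 1: P(+) = 3/5*1/9 + 1/10*8/9 = 7/45
P(B|+) = (1/15)/(7/45) = 3/7
After test 2 (use post1 as new prior): P(+) = 4/5*3/7 + 3/10*4/7 = 18/35
P(B|+,+) = (12/35)/(18/35) = 2/3

2/3


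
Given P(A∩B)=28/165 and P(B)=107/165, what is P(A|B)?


P(A|B) = P(A∩B)/P(B) = (28/165)/(107/165) = 28/107

28/107


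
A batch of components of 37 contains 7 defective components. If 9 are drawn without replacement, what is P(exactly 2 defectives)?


P(X=2) = C(7,2)*C(30,7) / C(37,9)
= 21*2035800 / 124403620
= 42751800/124403620 = 73710/214489

73710/214489


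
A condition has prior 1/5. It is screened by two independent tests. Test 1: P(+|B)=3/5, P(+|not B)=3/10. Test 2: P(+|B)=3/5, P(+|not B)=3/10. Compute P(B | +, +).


After test 1: P(+) = 3/5*1/5 + 3/10*4/5 = 9/25
P(B|+) = (3/25)/(9/25) = 1/3
After test 2 (use post1 as new prior): P(+) = 3/5*1/3 + 3/10*2/3 = 2/5
P(B|+,+) = (1/5)/(2/5) = 1/2

1/2
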